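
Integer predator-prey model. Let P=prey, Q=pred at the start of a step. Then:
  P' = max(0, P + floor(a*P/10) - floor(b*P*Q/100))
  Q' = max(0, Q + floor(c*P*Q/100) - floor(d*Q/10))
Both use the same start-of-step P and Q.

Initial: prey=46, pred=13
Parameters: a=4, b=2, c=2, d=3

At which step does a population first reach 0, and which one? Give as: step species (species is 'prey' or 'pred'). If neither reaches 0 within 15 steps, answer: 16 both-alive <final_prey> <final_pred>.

Answer: 5 prey

Derivation:
Step 1: prey: 46+18-11=53; pred: 13+11-3=21
Step 2: prey: 53+21-22=52; pred: 21+22-6=37
Step 3: prey: 52+20-38=34; pred: 37+38-11=64
Step 4: prey: 34+13-43=4; pred: 64+43-19=88
Step 5: prey: 4+1-7=0; pred: 88+7-26=69
First extinction: prey at step 5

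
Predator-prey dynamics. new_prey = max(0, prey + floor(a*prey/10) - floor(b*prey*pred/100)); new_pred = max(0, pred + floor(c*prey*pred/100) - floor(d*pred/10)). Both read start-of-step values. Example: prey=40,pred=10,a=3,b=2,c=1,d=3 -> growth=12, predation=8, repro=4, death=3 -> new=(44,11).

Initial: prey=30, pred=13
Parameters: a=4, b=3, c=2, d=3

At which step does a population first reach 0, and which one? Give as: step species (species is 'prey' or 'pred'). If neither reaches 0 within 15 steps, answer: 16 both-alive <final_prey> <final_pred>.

Step 1: prey: 30+12-11=31; pred: 13+7-3=17
Step 2: prey: 31+12-15=28; pred: 17+10-5=22
Step 3: prey: 28+11-18=21; pred: 22+12-6=28
Step 4: prey: 21+8-17=12; pred: 28+11-8=31
Step 5: prey: 12+4-11=5; pred: 31+7-9=29
Step 6: prey: 5+2-4=3; pred: 29+2-8=23
Step 7: prey: 3+1-2=2; pred: 23+1-6=18
Step 8: prey: 2+0-1=1; pred: 18+0-5=13
Step 9: prey: 1+0-0=1; pred: 13+0-3=10
Step 10: prey: 1+0-0=1; pred: 10+0-3=7
Step 11: prey: 1+0-0=1; pred: 7+0-2=5
Step 12: prey: 1+0-0=1; pred: 5+0-1=4
Step 13: prey: 1+0-0=1; pred: 4+0-1=3
Step 14: prey: 1+0-0=1; pred: 3+0-0=3
Steps 15-15: state stable at prey=1, pred=3 (no change)
No extinction within 15 steps

Answer: 16 both-alive 1 3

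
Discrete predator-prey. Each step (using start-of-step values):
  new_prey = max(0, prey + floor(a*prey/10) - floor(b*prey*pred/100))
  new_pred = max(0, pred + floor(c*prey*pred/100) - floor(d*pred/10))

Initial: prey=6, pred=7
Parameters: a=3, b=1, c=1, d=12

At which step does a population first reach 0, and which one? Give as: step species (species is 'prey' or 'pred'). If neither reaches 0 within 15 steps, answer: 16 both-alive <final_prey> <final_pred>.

Answer: 1 pred

Derivation:
Step 1: prey: 6+1-0=7; pred: 7+0-8=0
First extinction: pred at step 1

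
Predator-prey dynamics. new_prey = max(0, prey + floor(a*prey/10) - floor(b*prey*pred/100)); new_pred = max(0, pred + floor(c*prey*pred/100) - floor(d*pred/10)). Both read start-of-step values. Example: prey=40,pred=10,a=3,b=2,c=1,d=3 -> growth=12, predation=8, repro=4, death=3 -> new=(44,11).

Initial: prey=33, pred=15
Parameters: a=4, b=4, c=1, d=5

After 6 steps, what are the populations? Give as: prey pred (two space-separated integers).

Step 1: prey: 33+13-19=27; pred: 15+4-7=12
Step 2: prey: 27+10-12=25; pred: 12+3-6=9
Step 3: prey: 25+10-9=26; pred: 9+2-4=7
Step 4: prey: 26+10-7=29; pred: 7+1-3=5
Step 5: prey: 29+11-5=35; pred: 5+1-2=4
Step 6: prey: 35+14-5=44; pred: 4+1-2=3

Answer: 44 3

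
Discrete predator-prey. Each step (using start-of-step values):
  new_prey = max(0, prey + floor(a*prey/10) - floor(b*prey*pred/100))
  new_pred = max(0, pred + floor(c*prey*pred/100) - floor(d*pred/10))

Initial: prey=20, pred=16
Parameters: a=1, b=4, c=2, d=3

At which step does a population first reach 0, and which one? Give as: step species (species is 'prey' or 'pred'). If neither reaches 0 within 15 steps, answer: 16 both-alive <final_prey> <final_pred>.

Step 1: prey: 20+2-12=10; pred: 16+6-4=18
Step 2: prey: 10+1-7=4; pred: 18+3-5=16
Step 3: prey: 4+0-2=2; pred: 16+1-4=13
Step 4: prey: 2+0-1=1; pred: 13+0-3=10
Step 5: prey: 1+0-0=1; pred: 10+0-3=7
Step 6: prey: 1+0-0=1; pred: 7+0-2=5
Step 7: prey: 1+0-0=1; pred: 5+0-1=4
Step 8: prey: 1+0-0=1; pred: 4+0-1=3
Step 9: prey: 1+0-0=1; pred: 3+0-0=3
Steps 10-15: state stable at prey=1, pred=3 (no change)
No extinction within 15 steps

Answer: 16 both-alive 1 3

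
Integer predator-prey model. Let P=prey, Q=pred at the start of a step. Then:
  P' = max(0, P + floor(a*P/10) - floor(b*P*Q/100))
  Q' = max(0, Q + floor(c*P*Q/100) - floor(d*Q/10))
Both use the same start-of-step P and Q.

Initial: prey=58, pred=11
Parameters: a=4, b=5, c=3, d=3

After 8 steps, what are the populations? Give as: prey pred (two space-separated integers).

Step 1: prey: 58+23-31=50; pred: 11+19-3=27
Step 2: prey: 50+20-67=3; pred: 27+40-8=59
Step 3: prey: 3+1-8=0; pred: 59+5-17=47
Step 4: prey: 0+0-0=0; pred: 47+0-14=33
Step 5: prey: 0+0-0=0; pred: 33+0-9=24
Step 6: prey: 0+0-0=0; pred: 24+0-7=17
Step 7: prey: 0+0-0=0; pred: 17+0-5=12
Step 8: prey: 0+0-0=0; pred: 12+0-3=9

Answer: 0 9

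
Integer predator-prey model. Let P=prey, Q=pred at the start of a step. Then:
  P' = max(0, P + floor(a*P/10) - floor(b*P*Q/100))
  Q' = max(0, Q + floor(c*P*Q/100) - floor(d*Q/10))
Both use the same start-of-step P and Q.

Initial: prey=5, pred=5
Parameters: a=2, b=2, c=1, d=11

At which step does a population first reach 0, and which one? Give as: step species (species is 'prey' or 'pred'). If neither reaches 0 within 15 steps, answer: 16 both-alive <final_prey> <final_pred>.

Step 1: prey: 5+1-0=6; pred: 5+0-5=0
First extinction: pred at step 1

Answer: 1 pred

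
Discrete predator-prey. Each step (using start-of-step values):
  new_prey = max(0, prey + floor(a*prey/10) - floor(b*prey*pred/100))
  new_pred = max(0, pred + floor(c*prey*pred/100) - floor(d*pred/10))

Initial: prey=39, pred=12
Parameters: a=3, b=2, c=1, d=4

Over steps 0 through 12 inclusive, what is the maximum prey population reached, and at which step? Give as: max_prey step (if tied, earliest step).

Answer: 50 5

Derivation:
Step 1: prey: 39+11-9=41; pred: 12+4-4=12
Step 2: prey: 41+12-9=44; pred: 12+4-4=12
Step 3: prey: 44+13-10=47; pred: 12+5-4=13
Step 4: prey: 47+14-12=49; pred: 13+6-5=14
Step 5: prey: 49+14-13=50; pred: 14+6-5=15
Step 6: prey: 50+15-15=50; pred: 15+7-6=16
Step 7: prey: 50+15-16=49; pred: 16+8-6=18
Step 8: prey: 49+14-17=46; pred: 18+8-7=19
Step 9: prey: 46+13-17=42; pred: 19+8-7=20
Step 10: prey: 42+12-16=38; pred: 20+8-8=20
Step 11: prey: 38+11-15=34; pred: 20+7-8=19
Step 12: prey: 34+10-12=32; pred: 19+6-7=18
Max prey = 50 at step 5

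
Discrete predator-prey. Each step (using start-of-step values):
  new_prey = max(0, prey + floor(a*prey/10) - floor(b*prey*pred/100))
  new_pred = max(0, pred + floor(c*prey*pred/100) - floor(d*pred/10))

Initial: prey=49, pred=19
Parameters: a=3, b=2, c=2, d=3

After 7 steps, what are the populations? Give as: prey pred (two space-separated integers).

Answer: 0 21

Derivation:
Step 1: prey: 49+14-18=45; pred: 19+18-5=32
Step 2: prey: 45+13-28=30; pred: 32+28-9=51
Step 3: prey: 30+9-30=9; pred: 51+30-15=66
Step 4: prey: 9+2-11=0; pred: 66+11-19=58
Step 5: prey: 0+0-0=0; pred: 58+0-17=41
Step 6: prey: 0+0-0=0; pred: 41+0-12=29
Step 7: prey: 0+0-0=0; pred: 29+0-8=21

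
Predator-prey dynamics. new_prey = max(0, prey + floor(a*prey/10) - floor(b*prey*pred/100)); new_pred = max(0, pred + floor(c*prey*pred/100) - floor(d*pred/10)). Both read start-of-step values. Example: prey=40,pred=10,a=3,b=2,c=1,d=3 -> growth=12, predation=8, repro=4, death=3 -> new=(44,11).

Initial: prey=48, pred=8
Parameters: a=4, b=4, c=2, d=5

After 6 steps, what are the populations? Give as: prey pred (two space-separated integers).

Step 1: prey: 48+19-15=52; pred: 8+7-4=11
Step 2: prey: 52+20-22=50; pred: 11+11-5=17
Step 3: prey: 50+20-34=36; pred: 17+17-8=26
Step 4: prey: 36+14-37=13; pred: 26+18-13=31
Step 5: prey: 13+5-16=2; pred: 31+8-15=24
Step 6: prey: 2+0-1=1; pred: 24+0-12=12

Answer: 1 12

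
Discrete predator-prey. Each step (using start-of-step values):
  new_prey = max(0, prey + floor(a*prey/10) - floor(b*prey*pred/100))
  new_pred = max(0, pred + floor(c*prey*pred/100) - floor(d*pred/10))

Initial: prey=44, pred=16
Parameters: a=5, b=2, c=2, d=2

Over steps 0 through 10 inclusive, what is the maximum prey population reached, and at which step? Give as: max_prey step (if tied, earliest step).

Answer: 52 1

Derivation:
Step 1: prey: 44+22-14=52; pred: 16+14-3=27
Step 2: prey: 52+26-28=50; pred: 27+28-5=50
Step 3: prey: 50+25-50=25; pred: 50+50-10=90
Step 4: prey: 25+12-45=0; pred: 90+45-18=117
Step 5: prey: 0+0-0=0; pred: 117+0-23=94
Step 6: prey: 0+0-0=0; pred: 94+0-18=76
Step 7: prey: 0+0-0=0; pred: 76+0-15=61
Step 8: prey: 0+0-0=0; pred: 61+0-12=49
Step 9: prey: 0+0-0=0; pred: 49+0-9=40
Step 10: prey: 0+0-0=0; pred: 40+0-8=32
Max prey = 52 at step 1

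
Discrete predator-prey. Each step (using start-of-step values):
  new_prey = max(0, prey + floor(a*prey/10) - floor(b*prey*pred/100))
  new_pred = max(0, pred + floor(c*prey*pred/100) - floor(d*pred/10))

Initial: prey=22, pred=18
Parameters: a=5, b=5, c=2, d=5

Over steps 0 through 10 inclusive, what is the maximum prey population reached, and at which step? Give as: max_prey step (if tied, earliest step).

Step 1: prey: 22+11-19=14; pred: 18+7-9=16
Step 2: prey: 14+7-11=10; pred: 16+4-8=12
Step 3: prey: 10+5-6=9; pred: 12+2-6=8
Step 4: prey: 9+4-3=10; pred: 8+1-4=5
Step 5: prey: 10+5-2=13; pred: 5+1-2=4
Step 6: prey: 13+6-2=17; pred: 4+1-2=3
Step 7: prey: 17+8-2=23; pred: 3+1-1=3
Step 8: prey: 23+11-3=31; pred: 3+1-1=3
Step 9: prey: 31+15-4=42; pred: 3+1-1=3
Step 10: prey: 42+21-6=57; pred: 3+2-1=4
Max prey = 57 at step 10

Answer: 57 10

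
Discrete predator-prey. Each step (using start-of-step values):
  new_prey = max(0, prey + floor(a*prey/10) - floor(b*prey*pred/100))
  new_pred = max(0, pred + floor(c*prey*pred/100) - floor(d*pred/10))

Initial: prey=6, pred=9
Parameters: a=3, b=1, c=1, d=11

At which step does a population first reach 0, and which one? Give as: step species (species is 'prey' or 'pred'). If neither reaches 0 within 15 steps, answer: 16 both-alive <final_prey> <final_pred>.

Step 1: prey: 6+1-0=7; pred: 9+0-9=0
First extinction: pred at step 1

Answer: 1 pred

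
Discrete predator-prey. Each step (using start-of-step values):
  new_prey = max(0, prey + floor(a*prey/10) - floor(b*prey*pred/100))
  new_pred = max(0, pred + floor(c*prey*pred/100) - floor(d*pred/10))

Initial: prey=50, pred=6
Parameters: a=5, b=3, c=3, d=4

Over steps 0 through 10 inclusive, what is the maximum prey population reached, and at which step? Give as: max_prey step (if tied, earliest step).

Step 1: prey: 50+25-9=66; pred: 6+9-2=13
Step 2: prey: 66+33-25=74; pred: 13+25-5=33
Step 3: prey: 74+37-73=38; pred: 33+73-13=93
Step 4: prey: 38+19-106=0; pred: 93+106-37=162
Step 5: prey: 0+0-0=0; pred: 162+0-64=98
Step 6: prey: 0+0-0=0; pred: 98+0-39=59
Step 7: prey: 0+0-0=0; pred: 59+0-23=36
Step 8: prey: 0+0-0=0; pred: 36+0-14=22
Step 9: prey: 0+0-0=0; pred: 22+0-8=14
Step 10: prey: 0+0-0=0; pred: 14+0-5=9
Max prey = 74 at step 2

Answer: 74 2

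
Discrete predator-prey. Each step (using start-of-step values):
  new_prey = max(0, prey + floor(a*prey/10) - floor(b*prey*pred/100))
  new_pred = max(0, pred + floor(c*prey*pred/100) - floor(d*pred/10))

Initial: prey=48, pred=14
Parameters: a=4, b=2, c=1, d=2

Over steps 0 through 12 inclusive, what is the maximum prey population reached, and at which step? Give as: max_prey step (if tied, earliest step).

Step 1: prey: 48+19-13=54; pred: 14+6-2=18
Step 2: prey: 54+21-19=56; pred: 18+9-3=24
Step 3: prey: 56+22-26=52; pred: 24+13-4=33
Step 4: prey: 52+20-34=38; pred: 33+17-6=44
Step 5: prey: 38+15-33=20; pred: 44+16-8=52
Step 6: prey: 20+8-20=8; pred: 52+10-10=52
Step 7: prey: 8+3-8=3; pred: 52+4-10=46
Step 8: prey: 3+1-2=2; pred: 46+1-9=38
Step 9: prey: 2+0-1=1; pred: 38+0-7=31
Step 10: prey: 1+0-0=1; pred: 31+0-6=25
Step 11: prey: 1+0-0=1; pred: 25+0-5=20
Step 12: prey: 1+0-0=1; pred: 20+0-4=16
Max prey = 56 at step 2

Answer: 56 2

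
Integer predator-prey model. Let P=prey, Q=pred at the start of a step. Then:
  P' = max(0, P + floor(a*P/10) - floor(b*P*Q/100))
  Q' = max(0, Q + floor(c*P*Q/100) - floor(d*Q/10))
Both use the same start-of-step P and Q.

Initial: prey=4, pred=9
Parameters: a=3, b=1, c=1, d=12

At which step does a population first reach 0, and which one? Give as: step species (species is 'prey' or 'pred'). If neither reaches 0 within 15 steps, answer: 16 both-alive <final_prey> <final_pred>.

Answer: 1 pred

Derivation:
Step 1: prey: 4+1-0=5; pred: 9+0-10=0
First extinction: pred at step 1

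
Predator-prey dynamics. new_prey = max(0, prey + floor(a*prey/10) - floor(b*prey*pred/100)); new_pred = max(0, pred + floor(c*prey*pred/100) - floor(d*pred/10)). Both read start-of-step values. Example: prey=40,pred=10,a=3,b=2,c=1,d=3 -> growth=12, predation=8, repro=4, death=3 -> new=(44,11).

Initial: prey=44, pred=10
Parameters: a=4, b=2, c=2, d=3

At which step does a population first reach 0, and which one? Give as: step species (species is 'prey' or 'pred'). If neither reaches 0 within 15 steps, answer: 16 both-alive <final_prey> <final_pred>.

Answer: 5 prey

Derivation:
Step 1: prey: 44+17-8=53; pred: 10+8-3=15
Step 2: prey: 53+21-15=59; pred: 15+15-4=26
Step 3: prey: 59+23-30=52; pred: 26+30-7=49
Step 4: prey: 52+20-50=22; pred: 49+50-14=85
Step 5: prey: 22+8-37=0; pred: 85+37-25=97
First extinction: prey at step 5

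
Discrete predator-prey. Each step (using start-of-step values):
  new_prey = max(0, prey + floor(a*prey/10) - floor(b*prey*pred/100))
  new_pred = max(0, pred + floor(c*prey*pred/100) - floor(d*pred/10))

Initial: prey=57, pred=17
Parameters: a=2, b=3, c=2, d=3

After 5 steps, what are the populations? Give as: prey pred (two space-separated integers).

Answer: 0 21

Derivation:
Step 1: prey: 57+11-29=39; pred: 17+19-5=31
Step 2: prey: 39+7-36=10; pred: 31+24-9=46
Step 3: prey: 10+2-13=0; pred: 46+9-13=42
Step 4: prey: 0+0-0=0; pred: 42+0-12=30
Step 5: prey: 0+0-0=0; pred: 30+0-9=21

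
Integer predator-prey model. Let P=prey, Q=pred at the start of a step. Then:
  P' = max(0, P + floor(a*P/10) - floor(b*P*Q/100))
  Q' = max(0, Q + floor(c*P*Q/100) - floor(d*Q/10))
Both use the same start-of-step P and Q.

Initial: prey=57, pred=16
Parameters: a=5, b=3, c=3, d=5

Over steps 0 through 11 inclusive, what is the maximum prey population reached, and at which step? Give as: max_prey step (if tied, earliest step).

Step 1: prey: 57+28-27=58; pred: 16+27-8=35
Step 2: prey: 58+29-60=27; pred: 35+60-17=78
Step 3: prey: 27+13-63=0; pred: 78+63-39=102
Step 4: prey: 0+0-0=0; pred: 102+0-51=51
Step 5: prey: 0+0-0=0; pred: 51+0-25=26
Step 6: prey: 0+0-0=0; pred: 26+0-13=13
Step 7: prey: 0+0-0=0; pred: 13+0-6=7
Step 8: prey: 0+0-0=0; pred: 7+0-3=4
Step 9: prey: 0+0-0=0; pred: 4+0-2=2
Step 10: prey: 0+0-0=0; pred: 2+0-1=1
Step 11: prey: 0+0-0=0; pred: 1+0-0=1
Max prey = 58 at step 1

Answer: 58 1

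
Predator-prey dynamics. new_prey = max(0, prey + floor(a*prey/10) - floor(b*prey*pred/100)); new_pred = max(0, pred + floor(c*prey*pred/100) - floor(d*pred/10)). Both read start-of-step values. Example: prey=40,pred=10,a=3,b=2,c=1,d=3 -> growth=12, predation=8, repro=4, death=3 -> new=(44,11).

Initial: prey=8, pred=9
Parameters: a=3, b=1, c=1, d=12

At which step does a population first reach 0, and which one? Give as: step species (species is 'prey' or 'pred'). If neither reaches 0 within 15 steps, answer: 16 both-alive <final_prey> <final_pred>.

Step 1: prey: 8+2-0=10; pred: 9+0-10=0
First extinction: pred at step 1

Answer: 1 pred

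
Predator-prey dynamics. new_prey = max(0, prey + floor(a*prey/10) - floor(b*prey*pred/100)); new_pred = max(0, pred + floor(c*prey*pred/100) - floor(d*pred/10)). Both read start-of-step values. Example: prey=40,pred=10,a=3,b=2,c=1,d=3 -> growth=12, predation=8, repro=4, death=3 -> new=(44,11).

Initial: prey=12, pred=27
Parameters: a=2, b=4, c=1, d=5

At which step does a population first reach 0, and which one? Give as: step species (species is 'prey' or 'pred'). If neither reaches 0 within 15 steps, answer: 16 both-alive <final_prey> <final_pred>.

Answer: 16 both-alive 1 1

Derivation:
Step 1: prey: 12+2-12=2; pred: 27+3-13=17
Step 2: prey: 2+0-1=1; pred: 17+0-8=9
Step 3: prey: 1+0-0=1; pred: 9+0-4=5
Step 4: prey: 1+0-0=1; pred: 5+0-2=3
Step 5: prey: 1+0-0=1; pred: 3+0-1=2
Step 6: prey: 1+0-0=1; pred: 2+0-1=1
Step 7: prey: 1+0-0=1; pred: 1+0-0=1
Steps 8-15: state stable at prey=1, pred=1 (no change)
No extinction within 15 steps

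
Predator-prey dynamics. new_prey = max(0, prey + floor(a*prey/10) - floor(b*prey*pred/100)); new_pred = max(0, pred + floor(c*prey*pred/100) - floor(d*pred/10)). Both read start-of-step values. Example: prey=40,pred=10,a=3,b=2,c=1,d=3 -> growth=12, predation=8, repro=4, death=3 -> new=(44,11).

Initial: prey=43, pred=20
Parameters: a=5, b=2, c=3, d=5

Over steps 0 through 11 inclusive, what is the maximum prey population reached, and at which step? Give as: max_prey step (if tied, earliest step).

Step 1: prey: 43+21-17=47; pred: 20+25-10=35
Step 2: prey: 47+23-32=38; pred: 35+49-17=67
Step 3: prey: 38+19-50=7; pred: 67+76-33=110
Step 4: prey: 7+3-15=0; pred: 110+23-55=78
Step 5: prey: 0+0-0=0; pred: 78+0-39=39
Step 6: prey: 0+0-0=0; pred: 39+0-19=20
Step 7: prey: 0+0-0=0; pred: 20+0-10=10
Step 8: prey: 0+0-0=0; pred: 10+0-5=5
Step 9: prey: 0+0-0=0; pred: 5+0-2=3
Step 10: prey: 0+0-0=0; pred: 3+0-1=2
Step 11: prey: 0+0-0=0; pred: 2+0-1=1
Max prey = 47 at step 1

Answer: 47 1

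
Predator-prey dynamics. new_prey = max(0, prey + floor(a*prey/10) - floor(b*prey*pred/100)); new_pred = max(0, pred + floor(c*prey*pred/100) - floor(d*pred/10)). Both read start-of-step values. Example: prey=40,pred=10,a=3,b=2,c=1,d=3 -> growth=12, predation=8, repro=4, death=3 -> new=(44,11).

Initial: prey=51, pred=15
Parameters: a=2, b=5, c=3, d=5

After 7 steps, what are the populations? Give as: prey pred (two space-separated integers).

Step 1: prey: 51+10-38=23; pred: 15+22-7=30
Step 2: prey: 23+4-34=0; pred: 30+20-15=35
Step 3: prey: 0+0-0=0; pred: 35+0-17=18
Step 4: prey: 0+0-0=0; pred: 18+0-9=9
Step 5: prey: 0+0-0=0; pred: 9+0-4=5
Step 6: prey: 0+0-0=0; pred: 5+0-2=3
Step 7: prey: 0+0-0=0; pred: 3+0-1=2

Answer: 0 2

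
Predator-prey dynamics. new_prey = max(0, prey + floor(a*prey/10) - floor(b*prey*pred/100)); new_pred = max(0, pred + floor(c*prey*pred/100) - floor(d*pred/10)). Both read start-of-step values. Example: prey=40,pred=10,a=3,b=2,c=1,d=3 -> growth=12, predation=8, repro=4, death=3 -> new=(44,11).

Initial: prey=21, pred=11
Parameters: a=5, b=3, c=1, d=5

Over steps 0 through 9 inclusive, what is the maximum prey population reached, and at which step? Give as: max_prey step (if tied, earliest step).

Answer: 235 9

Derivation:
Step 1: prey: 21+10-6=25; pred: 11+2-5=8
Step 2: prey: 25+12-6=31; pred: 8+2-4=6
Step 3: prey: 31+15-5=41; pred: 6+1-3=4
Step 4: prey: 41+20-4=57; pred: 4+1-2=3
Step 5: prey: 57+28-5=80; pred: 3+1-1=3
Step 6: prey: 80+40-7=113; pred: 3+2-1=4
Step 7: prey: 113+56-13=156; pred: 4+4-2=6
Step 8: prey: 156+78-28=206; pred: 6+9-3=12
Step 9: prey: 206+103-74=235; pred: 12+24-6=30
Max prey = 235 at step 9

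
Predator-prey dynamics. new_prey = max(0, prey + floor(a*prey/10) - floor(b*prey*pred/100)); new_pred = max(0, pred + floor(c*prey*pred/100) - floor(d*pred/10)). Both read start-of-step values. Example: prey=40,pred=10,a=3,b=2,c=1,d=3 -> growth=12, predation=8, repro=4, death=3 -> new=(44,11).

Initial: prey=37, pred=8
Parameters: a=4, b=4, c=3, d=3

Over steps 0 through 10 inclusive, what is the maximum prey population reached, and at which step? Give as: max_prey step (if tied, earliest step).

Step 1: prey: 37+14-11=40; pred: 8+8-2=14
Step 2: prey: 40+16-22=34; pred: 14+16-4=26
Step 3: prey: 34+13-35=12; pred: 26+26-7=45
Step 4: prey: 12+4-21=0; pred: 45+16-13=48
Step 5: prey: 0+0-0=0; pred: 48+0-14=34
Step 6: prey: 0+0-0=0; pred: 34+0-10=24
Step 7: prey: 0+0-0=0; pred: 24+0-7=17
Step 8: prey: 0+0-0=0; pred: 17+0-5=12
Step 9: prey: 0+0-0=0; pred: 12+0-3=9
Step 10: prey: 0+0-0=0; pred: 9+0-2=7
Max prey = 40 at step 1

Answer: 40 1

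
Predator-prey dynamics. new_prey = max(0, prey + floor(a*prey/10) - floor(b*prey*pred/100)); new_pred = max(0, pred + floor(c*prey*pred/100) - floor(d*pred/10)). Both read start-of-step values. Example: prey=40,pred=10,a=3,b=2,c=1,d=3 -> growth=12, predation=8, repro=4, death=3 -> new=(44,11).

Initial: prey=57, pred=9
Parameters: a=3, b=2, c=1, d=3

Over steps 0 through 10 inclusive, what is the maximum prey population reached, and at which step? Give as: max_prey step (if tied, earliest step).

Step 1: prey: 57+17-10=64; pred: 9+5-2=12
Step 2: prey: 64+19-15=68; pred: 12+7-3=16
Step 3: prey: 68+20-21=67; pred: 16+10-4=22
Step 4: prey: 67+20-29=58; pred: 22+14-6=30
Step 5: prey: 58+17-34=41; pred: 30+17-9=38
Step 6: prey: 41+12-31=22; pred: 38+15-11=42
Step 7: prey: 22+6-18=10; pred: 42+9-12=39
Step 8: prey: 10+3-7=6; pred: 39+3-11=31
Step 9: prey: 6+1-3=4; pred: 31+1-9=23
Step 10: prey: 4+1-1=4; pred: 23+0-6=17
Max prey = 68 at step 2

Answer: 68 2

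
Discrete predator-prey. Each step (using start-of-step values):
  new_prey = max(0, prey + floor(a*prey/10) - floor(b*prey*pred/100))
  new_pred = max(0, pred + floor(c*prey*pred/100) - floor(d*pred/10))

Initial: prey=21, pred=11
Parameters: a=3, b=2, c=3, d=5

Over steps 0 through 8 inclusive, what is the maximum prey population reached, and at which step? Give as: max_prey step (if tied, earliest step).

Step 1: prey: 21+6-4=23; pred: 11+6-5=12
Step 2: prey: 23+6-5=24; pred: 12+8-6=14
Step 3: prey: 24+7-6=25; pred: 14+10-7=17
Step 4: prey: 25+7-8=24; pred: 17+12-8=21
Step 5: prey: 24+7-10=21; pred: 21+15-10=26
Step 6: prey: 21+6-10=17; pred: 26+16-13=29
Step 7: prey: 17+5-9=13; pred: 29+14-14=29
Step 8: prey: 13+3-7=9; pred: 29+11-14=26
Max prey = 25 at step 3

Answer: 25 3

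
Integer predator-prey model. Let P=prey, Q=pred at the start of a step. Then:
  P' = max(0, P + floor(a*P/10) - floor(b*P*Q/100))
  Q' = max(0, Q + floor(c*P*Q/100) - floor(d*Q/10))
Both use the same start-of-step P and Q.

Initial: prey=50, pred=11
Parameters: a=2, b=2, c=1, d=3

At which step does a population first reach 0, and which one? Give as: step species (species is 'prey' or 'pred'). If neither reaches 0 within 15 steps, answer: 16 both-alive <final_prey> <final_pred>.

Answer: 16 both-alive 14 3

Derivation:
Step 1: prey: 50+10-11=49; pred: 11+5-3=13
Step 2: prey: 49+9-12=46; pred: 13+6-3=16
Step 3: prey: 46+9-14=41; pred: 16+7-4=19
Step 4: prey: 41+8-15=34; pred: 19+7-5=21
Step 5: prey: 34+6-14=26; pred: 21+7-6=22
Step 6: prey: 26+5-11=20; pred: 22+5-6=21
Step 7: prey: 20+4-8=16; pred: 21+4-6=19
Step 8: prey: 16+3-6=13; pred: 19+3-5=17
Step 9: prey: 13+2-4=11; pred: 17+2-5=14
Step 10: prey: 11+2-3=10; pred: 14+1-4=11
Step 11: prey: 10+2-2=10; pred: 11+1-3=9
Step 12: prey: 10+2-1=11; pred: 9+0-2=7
Step 13: prey: 11+2-1=12; pred: 7+0-2=5
Step 14: prey: 12+2-1=13; pred: 5+0-1=4
Step 15: prey: 13+2-1=14; pred: 4+0-1=3
No extinction within 15 steps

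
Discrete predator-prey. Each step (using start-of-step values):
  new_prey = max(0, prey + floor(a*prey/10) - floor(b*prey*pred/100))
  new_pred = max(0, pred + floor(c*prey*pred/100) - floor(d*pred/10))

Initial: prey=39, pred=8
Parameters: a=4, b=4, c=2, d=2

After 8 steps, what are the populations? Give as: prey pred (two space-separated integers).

Answer: 0 18

Derivation:
Step 1: prey: 39+15-12=42; pred: 8+6-1=13
Step 2: prey: 42+16-21=37; pred: 13+10-2=21
Step 3: prey: 37+14-31=20; pred: 21+15-4=32
Step 4: prey: 20+8-25=3; pred: 32+12-6=38
Step 5: prey: 3+1-4=0; pred: 38+2-7=33
Step 6: prey: 0+0-0=0; pred: 33+0-6=27
Step 7: prey: 0+0-0=0; pred: 27+0-5=22
Step 8: prey: 0+0-0=0; pred: 22+0-4=18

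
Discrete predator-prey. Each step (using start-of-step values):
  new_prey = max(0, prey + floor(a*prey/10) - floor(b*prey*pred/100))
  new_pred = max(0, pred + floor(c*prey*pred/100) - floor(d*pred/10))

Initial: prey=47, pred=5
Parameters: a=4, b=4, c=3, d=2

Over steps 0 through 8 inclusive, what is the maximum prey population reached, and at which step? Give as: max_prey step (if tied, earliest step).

Step 1: prey: 47+18-9=56; pred: 5+7-1=11
Step 2: prey: 56+22-24=54; pred: 11+18-2=27
Step 3: prey: 54+21-58=17; pred: 27+43-5=65
Step 4: prey: 17+6-44=0; pred: 65+33-13=85
Step 5: prey: 0+0-0=0; pred: 85+0-17=68
Step 6: prey: 0+0-0=0; pred: 68+0-13=55
Step 7: prey: 0+0-0=0; pred: 55+0-11=44
Step 8: prey: 0+0-0=0; pred: 44+0-8=36
Max prey = 56 at step 1

Answer: 56 1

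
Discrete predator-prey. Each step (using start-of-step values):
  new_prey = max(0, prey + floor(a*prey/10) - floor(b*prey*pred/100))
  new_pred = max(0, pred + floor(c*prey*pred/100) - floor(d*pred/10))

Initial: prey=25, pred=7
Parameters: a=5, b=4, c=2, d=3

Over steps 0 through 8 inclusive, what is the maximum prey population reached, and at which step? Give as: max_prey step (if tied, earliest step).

Step 1: prey: 25+12-7=30; pred: 7+3-2=8
Step 2: prey: 30+15-9=36; pred: 8+4-2=10
Step 3: prey: 36+18-14=40; pred: 10+7-3=14
Step 4: prey: 40+20-22=38; pred: 14+11-4=21
Step 5: prey: 38+19-31=26; pred: 21+15-6=30
Step 6: prey: 26+13-31=8; pred: 30+15-9=36
Step 7: prey: 8+4-11=1; pred: 36+5-10=31
Step 8: prey: 1+0-1=0; pred: 31+0-9=22
Max prey = 40 at step 3

Answer: 40 3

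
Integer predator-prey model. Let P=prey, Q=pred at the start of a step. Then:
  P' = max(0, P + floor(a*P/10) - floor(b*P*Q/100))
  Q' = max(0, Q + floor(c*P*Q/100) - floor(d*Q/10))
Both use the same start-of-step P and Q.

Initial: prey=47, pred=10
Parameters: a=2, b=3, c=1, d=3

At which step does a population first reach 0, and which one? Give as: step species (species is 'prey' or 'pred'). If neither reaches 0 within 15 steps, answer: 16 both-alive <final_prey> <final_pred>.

Answer: 16 both-alive 17 3

Derivation:
Step 1: prey: 47+9-14=42; pred: 10+4-3=11
Step 2: prey: 42+8-13=37; pred: 11+4-3=12
Step 3: prey: 37+7-13=31; pred: 12+4-3=13
Step 4: prey: 31+6-12=25; pred: 13+4-3=14
Step 5: prey: 25+5-10=20; pred: 14+3-4=13
Step 6: prey: 20+4-7=17; pred: 13+2-3=12
Step 7: prey: 17+3-6=14; pred: 12+2-3=11
Step 8: prey: 14+2-4=12; pred: 11+1-3=9
Step 9: prey: 12+2-3=11; pred: 9+1-2=8
Step 10: prey: 11+2-2=11; pred: 8+0-2=6
Step 11: prey: 11+2-1=12; pred: 6+0-1=5
Step 12: prey: 12+2-1=13; pred: 5+0-1=4
Step 13: prey: 13+2-1=14; pred: 4+0-1=3
Step 14: prey: 14+2-1=15; pred: 3+0-0=3
Step 15: prey: 15+3-1=17; pred: 3+0-0=3
No extinction within 15 steps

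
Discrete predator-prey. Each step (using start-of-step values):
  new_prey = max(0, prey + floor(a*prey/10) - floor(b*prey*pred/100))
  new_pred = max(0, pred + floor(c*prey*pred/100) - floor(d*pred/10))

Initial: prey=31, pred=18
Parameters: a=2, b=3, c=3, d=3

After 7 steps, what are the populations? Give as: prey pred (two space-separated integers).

Answer: 0 10

Derivation:
Step 1: prey: 31+6-16=21; pred: 18+16-5=29
Step 2: prey: 21+4-18=7; pred: 29+18-8=39
Step 3: prey: 7+1-8=0; pred: 39+8-11=36
Step 4: prey: 0+0-0=0; pred: 36+0-10=26
Step 5: prey: 0+0-0=0; pred: 26+0-7=19
Step 6: prey: 0+0-0=0; pred: 19+0-5=14
Step 7: prey: 0+0-0=0; pred: 14+0-4=10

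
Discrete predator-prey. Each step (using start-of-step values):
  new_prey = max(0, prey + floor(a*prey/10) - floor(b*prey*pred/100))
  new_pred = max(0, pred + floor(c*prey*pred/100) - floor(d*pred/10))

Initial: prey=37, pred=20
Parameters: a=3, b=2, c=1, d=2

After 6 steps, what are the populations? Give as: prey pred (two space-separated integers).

Answer: 8 26

Derivation:
Step 1: prey: 37+11-14=34; pred: 20+7-4=23
Step 2: prey: 34+10-15=29; pred: 23+7-4=26
Step 3: prey: 29+8-15=22; pred: 26+7-5=28
Step 4: prey: 22+6-12=16; pred: 28+6-5=29
Step 5: prey: 16+4-9=11; pred: 29+4-5=28
Step 6: prey: 11+3-6=8; pred: 28+3-5=26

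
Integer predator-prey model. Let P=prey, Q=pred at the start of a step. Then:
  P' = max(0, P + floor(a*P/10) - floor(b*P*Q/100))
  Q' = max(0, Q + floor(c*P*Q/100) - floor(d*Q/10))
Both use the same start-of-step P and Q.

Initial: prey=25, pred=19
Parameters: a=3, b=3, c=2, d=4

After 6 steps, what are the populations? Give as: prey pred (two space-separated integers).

Step 1: prey: 25+7-14=18; pred: 19+9-7=21
Step 2: prey: 18+5-11=12; pred: 21+7-8=20
Step 3: prey: 12+3-7=8; pred: 20+4-8=16
Step 4: prey: 8+2-3=7; pred: 16+2-6=12
Step 5: prey: 7+2-2=7; pred: 12+1-4=9
Step 6: prey: 7+2-1=8; pred: 9+1-3=7

Answer: 8 7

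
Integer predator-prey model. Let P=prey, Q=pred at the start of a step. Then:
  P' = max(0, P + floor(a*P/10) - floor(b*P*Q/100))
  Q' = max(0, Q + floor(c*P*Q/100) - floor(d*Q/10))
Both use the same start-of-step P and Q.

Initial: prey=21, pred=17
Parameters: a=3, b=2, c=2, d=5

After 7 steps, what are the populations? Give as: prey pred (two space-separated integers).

Answer: 31 9

Derivation:
Step 1: prey: 21+6-7=20; pred: 17+7-8=16
Step 2: prey: 20+6-6=20; pred: 16+6-8=14
Step 3: prey: 20+6-5=21; pred: 14+5-7=12
Step 4: prey: 21+6-5=22; pred: 12+5-6=11
Step 5: prey: 22+6-4=24; pred: 11+4-5=10
Step 6: prey: 24+7-4=27; pred: 10+4-5=9
Step 7: prey: 27+8-4=31; pred: 9+4-4=9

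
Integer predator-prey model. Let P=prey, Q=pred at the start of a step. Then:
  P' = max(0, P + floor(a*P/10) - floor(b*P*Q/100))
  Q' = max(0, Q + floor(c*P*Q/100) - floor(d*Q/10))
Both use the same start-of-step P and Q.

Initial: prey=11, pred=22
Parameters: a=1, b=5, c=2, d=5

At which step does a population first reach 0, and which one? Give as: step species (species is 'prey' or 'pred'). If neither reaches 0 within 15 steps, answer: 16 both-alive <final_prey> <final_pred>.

Answer: 1 prey

Derivation:
Step 1: prey: 11+1-12=0; pred: 22+4-11=15
First extinction: prey at step 1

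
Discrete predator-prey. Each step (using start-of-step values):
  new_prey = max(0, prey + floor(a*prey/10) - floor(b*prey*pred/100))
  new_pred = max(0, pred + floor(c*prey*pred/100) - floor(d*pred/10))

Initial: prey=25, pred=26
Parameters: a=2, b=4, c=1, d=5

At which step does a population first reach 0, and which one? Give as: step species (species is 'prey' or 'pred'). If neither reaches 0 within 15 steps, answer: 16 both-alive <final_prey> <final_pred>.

Answer: 16 both-alive 1 1

Derivation:
Step 1: prey: 25+5-26=4; pred: 26+6-13=19
Step 2: prey: 4+0-3=1; pred: 19+0-9=10
Step 3: prey: 1+0-0=1; pred: 10+0-5=5
Step 4: prey: 1+0-0=1; pred: 5+0-2=3
Step 5: prey: 1+0-0=1; pred: 3+0-1=2
Step 6: prey: 1+0-0=1; pred: 2+0-1=1
Step 7: prey: 1+0-0=1; pred: 1+0-0=1
Steps 8-15: state stable at prey=1, pred=1 (no change)
No extinction within 15 steps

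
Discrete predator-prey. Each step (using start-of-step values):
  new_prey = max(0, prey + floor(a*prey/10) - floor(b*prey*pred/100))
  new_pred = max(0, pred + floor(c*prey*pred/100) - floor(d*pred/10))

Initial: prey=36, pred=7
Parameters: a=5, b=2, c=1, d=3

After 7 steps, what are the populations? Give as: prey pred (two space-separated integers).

Step 1: prey: 36+18-5=49; pred: 7+2-2=7
Step 2: prey: 49+24-6=67; pred: 7+3-2=8
Step 3: prey: 67+33-10=90; pred: 8+5-2=11
Step 4: prey: 90+45-19=116; pred: 11+9-3=17
Step 5: prey: 116+58-39=135; pred: 17+19-5=31
Step 6: prey: 135+67-83=119; pred: 31+41-9=63
Step 7: prey: 119+59-149=29; pred: 63+74-18=119

Answer: 29 119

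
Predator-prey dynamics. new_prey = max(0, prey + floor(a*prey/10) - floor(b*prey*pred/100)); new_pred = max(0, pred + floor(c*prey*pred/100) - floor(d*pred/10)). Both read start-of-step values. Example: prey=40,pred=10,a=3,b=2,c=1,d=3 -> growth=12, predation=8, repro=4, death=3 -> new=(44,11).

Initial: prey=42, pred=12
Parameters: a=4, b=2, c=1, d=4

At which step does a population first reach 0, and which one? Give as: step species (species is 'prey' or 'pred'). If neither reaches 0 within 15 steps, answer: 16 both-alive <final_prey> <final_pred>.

Step 1: prey: 42+16-10=48; pred: 12+5-4=13
Step 2: prey: 48+19-12=55; pred: 13+6-5=14
Step 3: prey: 55+22-15=62; pred: 14+7-5=16
Step 4: prey: 62+24-19=67; pred: 16+9-6=19
Step 5: prey: 67+26-25=68; pred: 19+12-7=24
Step 6: prey: 68+27-32=63; pred: 24+16-9=31
Step 7: prey: 63+25-39=49; pred: 31+19-12=38
Step 8: prey: 49+19-37=31; pred: 38+18-15=41
Step 9: prey: 31+12-25=18; pred: 41+12-16=37
Step 10: prey: 18+7-13=12; pred: 37+6-14=29
Step 11: prey: 12+4-6=10; pred: 29+3-11=21
Step 12: prey: 10+4-4=10; pred: 21+2-8=15
Step 13: prey: 10+4-3=11; pred: 15+1-6=10
Step 14: prey: 11+4-2=13; pred: 10+1-4=7
Step 15: prey: 13+5-1=17; pred: 7+0-2=5
No extinction within 15 steps

Answer: 16 both-alive 17 5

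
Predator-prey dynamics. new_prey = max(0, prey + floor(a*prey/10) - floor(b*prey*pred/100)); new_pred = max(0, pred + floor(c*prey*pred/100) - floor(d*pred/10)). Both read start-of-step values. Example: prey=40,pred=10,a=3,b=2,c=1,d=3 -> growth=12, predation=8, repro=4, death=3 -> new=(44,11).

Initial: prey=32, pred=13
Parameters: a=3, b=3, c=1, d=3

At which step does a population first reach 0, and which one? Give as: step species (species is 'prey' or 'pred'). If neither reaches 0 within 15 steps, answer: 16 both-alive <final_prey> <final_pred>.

Step 1: prey: 32+9-12=29; pred: 13+4-3=14
Step 2: prey: 29+8-12=25; pred: 14+4-4=14
Step 3: prey: 25+7-10=22; pred: 14+3-4=13
Step 4: prey: 22+6-8=20; pred: 13+2-3=12
Step 5: prey: 20+6-7=19; pred: 12+2-3=11
Step 6: prey: 19+5-6=18; pred: 11+2-3=10
Step 7: prey: 18+5-5=18; pred: 10+1-3=8
Step 8: prey: 18+5-4=19; pred: 8+1-2=7
Step 9: prey: 19+5-3=21; pred: 7+1-2=6
Step 10: prey: 21+6-3=24; pred: 6+1-1=6
Step 11: prey: 24+7-4=27; pred: 6+1-1=6
Step 12: prey: 27+8-4=31; pred: 6+1-1=6
Step 13: prey: 31+9-5=35; pred: 6+1-1=6
Step 14: prey: 35+10-6=39; pred: 6+2-1=7
Step 15: prey: 39+11-8=42; pred: 7+2-2=7
No extinction within 15 steps

Answer: 16 both-alive 42 7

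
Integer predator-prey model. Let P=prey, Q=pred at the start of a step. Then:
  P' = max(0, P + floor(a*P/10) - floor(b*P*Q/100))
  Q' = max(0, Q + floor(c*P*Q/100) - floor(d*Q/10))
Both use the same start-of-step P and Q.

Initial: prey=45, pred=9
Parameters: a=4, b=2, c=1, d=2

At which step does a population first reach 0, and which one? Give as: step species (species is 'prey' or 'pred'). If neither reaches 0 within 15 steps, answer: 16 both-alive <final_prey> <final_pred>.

Step 1: prey: 45+18-8=55; pred: 9+4-1=12
Step 2: prey: 55+22-13=64; pred: 12+6-2=16
Step 3: prey: 64+25-20=69; pred: 16+10-3=23
Step 4: prey: 69+27-31=65; pred: 23+15-4=34
Step 5: prey: 65+26-44=47; pred: 34+22-6=50
Step 6: prey: 47+18-47=18; pred: 50+23-10=63
Step 7: prey: 18+7-22=3; pred: 63+11-12=62
Step 8: prey: 3+1-3=1; pred: 62+1-12=51
Step 9: prey: 1+0-1=0; pred: 51+0-10=41
First extinction: prey at step 9

Answer: 9 prey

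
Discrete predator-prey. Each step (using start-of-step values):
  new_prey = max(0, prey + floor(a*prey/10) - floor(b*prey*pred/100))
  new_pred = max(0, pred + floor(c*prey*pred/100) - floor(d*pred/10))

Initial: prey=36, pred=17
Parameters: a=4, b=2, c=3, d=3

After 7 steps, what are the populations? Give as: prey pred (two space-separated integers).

Step 1: prey: 36+14-12=38; pred: 17+18-5=30
Step 2: prey: 38+15-22=31; pred: 30+34-9=55
Step 3: prey: 31+12-34=9; pred: 55+51-16=90
Step 4: prey: 9+3-16=0; pred: 90+24-27=87
Step 5: prey: 0+0-0=0; pred: 87+0-26=61
Step 6: prey: 0+0-0=0; pred: 61+0-18=43
Step 7: prey: 0+0-0=0; pred: 43+0-12=31

Answer: 0 31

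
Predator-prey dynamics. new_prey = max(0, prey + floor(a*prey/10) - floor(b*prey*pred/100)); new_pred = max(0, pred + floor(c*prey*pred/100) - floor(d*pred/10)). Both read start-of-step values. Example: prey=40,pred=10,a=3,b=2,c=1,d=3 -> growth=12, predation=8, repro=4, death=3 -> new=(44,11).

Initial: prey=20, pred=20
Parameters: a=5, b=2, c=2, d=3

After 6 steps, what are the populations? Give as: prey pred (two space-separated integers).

Answer: 13 42

Derivation:
Step 1: prey: 20+10-8=22; pred: 20+8-6=22
Step 2: prey: 22+11-9=24; pred: 22+9-6=25
Step 3: prey: 24+12-12=24; pred: 25+12-7=30
Step 4: prey: 24+12-14=22; pred: 30+14-9=35
Step 5: prey: 22+11-15=18; pred: 35+15-10=40
Step 6: prey: 18+9-14=13; pred: 40+14-12=42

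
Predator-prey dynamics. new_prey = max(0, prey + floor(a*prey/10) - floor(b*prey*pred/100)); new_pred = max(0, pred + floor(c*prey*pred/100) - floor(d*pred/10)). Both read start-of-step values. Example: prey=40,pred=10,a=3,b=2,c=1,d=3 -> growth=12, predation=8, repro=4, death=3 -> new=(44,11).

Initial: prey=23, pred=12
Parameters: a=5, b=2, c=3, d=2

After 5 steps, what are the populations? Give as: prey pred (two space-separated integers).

Step 1: prey: 23+11-5=29; pred: 12+8-2=18
Step 2: prey: 29+14-10=33; pred: 18+15-3=30
Step 3: prey: 33+16-19=30; pred: 30+29-6=53
Step 4: prey: 30+15-31=14; pred: 53+47-10=90
Step 5: prey: 14+7-25=0; pred: 90+37-18=109

Answer: 0 109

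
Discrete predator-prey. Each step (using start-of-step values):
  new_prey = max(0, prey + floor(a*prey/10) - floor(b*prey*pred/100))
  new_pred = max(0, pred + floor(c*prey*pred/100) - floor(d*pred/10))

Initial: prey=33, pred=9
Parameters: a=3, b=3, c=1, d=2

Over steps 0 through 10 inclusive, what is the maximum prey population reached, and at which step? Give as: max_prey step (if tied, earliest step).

Step 1: prey: 33+9-8=34; pred: 9+2-1=10
Step 2: prey: 34+10-10=34; pred: 10+3-2=11
Step 3: prey: 34+10-11=33; pred: 11+3-2=12
Step 4: prey: 33+9-11=31; pred: 12+3-2=13
Step 5: prey: 31+9-12=28; pred: 13+4-2=15
Step 6: prey: 28+8-12=24; pred: 15+4-3=16
Step 7: prey: 24+7-11=20; pred: 16+3-3=16
Step 8: prey: 20+6-9=17; pred: 16+3-3=16
Step 9: prey: 17+5-8=14; pred: 16+2-3=15
Step 10: prey: 14+4-6=12; pred: 15+2-3=14
Max prey = 34 at step 1

Answer: 34 1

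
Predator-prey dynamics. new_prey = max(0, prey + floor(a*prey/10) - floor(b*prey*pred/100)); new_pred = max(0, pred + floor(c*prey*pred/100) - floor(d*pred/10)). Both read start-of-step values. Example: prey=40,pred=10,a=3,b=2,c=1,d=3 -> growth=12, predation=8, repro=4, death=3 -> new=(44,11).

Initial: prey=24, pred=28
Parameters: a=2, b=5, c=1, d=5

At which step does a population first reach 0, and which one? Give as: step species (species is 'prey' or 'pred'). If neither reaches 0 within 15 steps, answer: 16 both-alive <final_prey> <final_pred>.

Answer: 1 prey

Derivation:
Step 1: prey: 24+4-33=0; pred: 28+6-14=20
First extinction: prey at step 1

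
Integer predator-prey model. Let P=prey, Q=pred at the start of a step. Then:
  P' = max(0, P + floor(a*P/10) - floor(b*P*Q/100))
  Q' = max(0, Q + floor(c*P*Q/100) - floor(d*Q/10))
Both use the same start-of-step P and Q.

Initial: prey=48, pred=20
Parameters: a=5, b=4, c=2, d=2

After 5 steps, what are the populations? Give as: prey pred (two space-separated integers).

Step 1: prey: 48+24-38=34; pred: 20+19-4=35
Step 2: prey: 34+17-47=4; pred: 35+23-7=51
Step 3: prey: 4+2-8=0; pred: 51+4-10=45
Step 4: prey: 0+0-0=0; pred: 45+0-9=36
Step 5: prey: 0+0-0=0; pred: 36+0-7=29

Answer: 0 29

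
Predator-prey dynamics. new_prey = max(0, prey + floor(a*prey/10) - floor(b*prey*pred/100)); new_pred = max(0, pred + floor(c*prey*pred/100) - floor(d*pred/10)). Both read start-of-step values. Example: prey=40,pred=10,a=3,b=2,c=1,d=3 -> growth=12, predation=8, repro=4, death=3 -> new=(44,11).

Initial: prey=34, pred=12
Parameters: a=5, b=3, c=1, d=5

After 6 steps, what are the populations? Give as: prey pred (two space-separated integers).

Answer: 116 14

Derivation:
Step 1: prey: 34+17-12=39; pred: 12+4-6=10
Step 2: prey: 39+19-11=47; pred: 10+3-5=8
Step 3: prey: 47+23-11=59; pred: 8+3-4=7
Step 4: prey: 59+29-12=76; pred: 7+4-3=8
Step 5: prey: 76+38-18=96; pred: 8+6-4=10
Step 6: prey: 96+48-28=116; pred: 10+9-5=14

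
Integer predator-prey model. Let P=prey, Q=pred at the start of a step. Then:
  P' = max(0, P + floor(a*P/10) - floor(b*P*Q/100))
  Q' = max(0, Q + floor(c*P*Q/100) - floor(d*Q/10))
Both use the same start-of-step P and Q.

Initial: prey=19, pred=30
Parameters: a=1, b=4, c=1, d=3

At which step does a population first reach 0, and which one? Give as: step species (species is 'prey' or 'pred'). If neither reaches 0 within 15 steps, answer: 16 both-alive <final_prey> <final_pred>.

Step 1: prey: 19+1-22=0; pred: 30+5-9=26
First extinction: prey at step 1

Answer: 1 prey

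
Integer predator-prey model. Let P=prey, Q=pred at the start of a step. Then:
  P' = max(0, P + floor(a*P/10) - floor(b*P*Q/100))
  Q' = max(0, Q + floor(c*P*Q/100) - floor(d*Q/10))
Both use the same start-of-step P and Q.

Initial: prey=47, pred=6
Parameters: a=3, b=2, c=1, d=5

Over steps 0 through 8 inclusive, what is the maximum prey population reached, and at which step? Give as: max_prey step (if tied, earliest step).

Step 1: prey: 47+14-5=56; pred: 6+2-3=5
Step 2: prey: 56+16-5=67; pred: 5+2-2=5
Step 3: prey: 67+20-6=81; pred: 5+3-2=6
Step 4: prey: 81+24-9=96; pred: 6+4-3=7
Step 5: prey: 96+28-13=111; pred: 7+6-3=10
Step 6: prey: 111+33-22=122; pred: 10+11-5=16
Step 7: prey: 122+36-39=119; pred: 16+19-8=27
Step 8: prey: 119+35-64=90; pred: 27+32-13=46
Max prey = 122 at step 6

Answer: 122 6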